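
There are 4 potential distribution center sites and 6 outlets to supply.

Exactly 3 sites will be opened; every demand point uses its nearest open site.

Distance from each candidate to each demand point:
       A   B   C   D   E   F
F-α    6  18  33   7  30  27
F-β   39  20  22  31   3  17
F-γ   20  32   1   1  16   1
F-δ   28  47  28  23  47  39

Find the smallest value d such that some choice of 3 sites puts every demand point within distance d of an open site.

Open {F-α, F-β, F-γ}.
  Farthest demand point is B at distance 18 (to F-α); all others are ≤ 18.
With {F-α, F-γ, F-δ} the worst case is 18.
With {F-β, F-γ, F-δ} the worst case is 20.
No size-3 selection achieves below 18.

18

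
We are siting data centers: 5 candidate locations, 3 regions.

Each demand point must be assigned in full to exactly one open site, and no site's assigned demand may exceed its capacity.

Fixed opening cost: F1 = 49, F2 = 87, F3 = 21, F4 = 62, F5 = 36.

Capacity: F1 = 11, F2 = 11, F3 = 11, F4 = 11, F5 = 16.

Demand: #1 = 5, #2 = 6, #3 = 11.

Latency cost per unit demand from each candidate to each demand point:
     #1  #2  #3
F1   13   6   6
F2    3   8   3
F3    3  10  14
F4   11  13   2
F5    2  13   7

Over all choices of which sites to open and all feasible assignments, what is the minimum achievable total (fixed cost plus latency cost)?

180

Open {F3, F4}; cheapest assignment that respects the capacities:
  F3 (cap 11, load 11): #1, #2 — cost 5×3 + 6×10 = 75
  F4 (cap 11, load 11): #3 — cost 11×2 = 22
  Shipping 97, fixed 83 → total 180.
  Any other capacity-feasible assignment to {F3, F4} ships for at least 97.
Compare {F3, F5}: its best feasible assignment gives total 204.
Compare {F1, F3, F4}: its best feasible assignment gives total 205.
Every other set of open sites that can feasibly serve all demand totals ≥ 204 even under its best assignment. Minimum: 180.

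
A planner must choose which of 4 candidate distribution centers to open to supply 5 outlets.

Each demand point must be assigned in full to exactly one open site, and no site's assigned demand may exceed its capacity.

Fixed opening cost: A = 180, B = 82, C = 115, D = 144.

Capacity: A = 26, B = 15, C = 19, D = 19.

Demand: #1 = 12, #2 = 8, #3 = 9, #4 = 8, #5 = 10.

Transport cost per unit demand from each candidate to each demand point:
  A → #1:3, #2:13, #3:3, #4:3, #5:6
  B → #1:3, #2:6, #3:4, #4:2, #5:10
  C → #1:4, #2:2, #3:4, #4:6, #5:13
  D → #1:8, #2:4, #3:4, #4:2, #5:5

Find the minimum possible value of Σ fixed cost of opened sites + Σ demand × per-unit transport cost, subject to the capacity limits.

495

Open {B, C, D}; cheapest assignment that respects the capacities:
  B (cap 15, load 12): #1 — cost 12×3 = 36
  C (cap 19, load 17): #2, #3 — cost 8×2 + 9×4 = 52
  D (cap 19, load 18): #4, #5 — cost 8×2 + 10×5 = 66
  Shipping 154, fixed 341 → total 495.
  Any other capacity-feasible assignment to {B, C, D} ships for at least 154.
Compare {A, B, C}: its best feasible assignment gives total 541.
Compare {A, B, D}: its best feasible assignment gives total 567.
Every other set of open sites that can feasibly serve all demand totals ≥ 541 even under its best assignment. Minimum: 495.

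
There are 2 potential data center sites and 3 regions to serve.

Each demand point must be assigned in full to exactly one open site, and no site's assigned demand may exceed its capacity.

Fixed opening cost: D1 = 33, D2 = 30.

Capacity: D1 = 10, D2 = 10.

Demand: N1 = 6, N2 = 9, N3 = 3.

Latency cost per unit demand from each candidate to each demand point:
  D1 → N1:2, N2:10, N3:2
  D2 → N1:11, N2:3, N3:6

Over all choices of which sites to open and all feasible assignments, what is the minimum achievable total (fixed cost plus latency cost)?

Open {D1, D2}; cheapest assignment that respects the capacities:
  D1 (cap 10, load 9): N1, N3 — cost 6×2 + 3×2 = 18
  D2 (cap 10, load 9): N2 — cost 9×3 = 27
  Shipping 45, fixed 63 → total 108.
  Any other capacity-feasible assignment to {D1, D2} ships for at least 45.
Total demand is 18 and no other set of sites has combined capacity ≥ 18, so {D1, D2} is the only feasible choice of open sites. Minimum: 108.

108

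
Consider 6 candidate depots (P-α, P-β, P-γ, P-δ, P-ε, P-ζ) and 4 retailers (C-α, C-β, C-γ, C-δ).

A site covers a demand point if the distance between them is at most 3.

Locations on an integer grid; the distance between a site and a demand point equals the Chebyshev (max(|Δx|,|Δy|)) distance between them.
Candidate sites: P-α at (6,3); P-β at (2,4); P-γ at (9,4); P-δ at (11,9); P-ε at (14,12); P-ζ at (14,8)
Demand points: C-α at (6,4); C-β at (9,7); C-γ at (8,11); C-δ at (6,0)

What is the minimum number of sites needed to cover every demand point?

2

Coverage sets (demand points within 3 of each site):
  P-α: {C-α, C-δ}
  P-β: {}
  P-γ: {C-α, C-β}
  P-δ: {C-β, C-γ}
  P-ε: {}
  P-ζ: {}
No single site covers all 4 demand points.
But {P-α, P-δ} covers everything, so the minimum is 2.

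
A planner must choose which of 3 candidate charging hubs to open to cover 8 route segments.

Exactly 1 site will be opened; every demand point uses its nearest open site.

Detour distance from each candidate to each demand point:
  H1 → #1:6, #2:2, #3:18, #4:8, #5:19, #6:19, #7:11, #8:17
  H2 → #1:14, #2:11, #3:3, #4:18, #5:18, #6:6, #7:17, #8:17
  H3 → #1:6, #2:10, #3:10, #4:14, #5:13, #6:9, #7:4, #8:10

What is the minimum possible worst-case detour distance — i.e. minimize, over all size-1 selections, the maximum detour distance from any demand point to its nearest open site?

Open {H3}.
  Farthest demand point is #4 at detour distance 14 (to H3); all others are ≤ 14.
With {H2} the worst case is 18.
With {H1} the worst case is 19.
No size-1 selection achieves below 14.

14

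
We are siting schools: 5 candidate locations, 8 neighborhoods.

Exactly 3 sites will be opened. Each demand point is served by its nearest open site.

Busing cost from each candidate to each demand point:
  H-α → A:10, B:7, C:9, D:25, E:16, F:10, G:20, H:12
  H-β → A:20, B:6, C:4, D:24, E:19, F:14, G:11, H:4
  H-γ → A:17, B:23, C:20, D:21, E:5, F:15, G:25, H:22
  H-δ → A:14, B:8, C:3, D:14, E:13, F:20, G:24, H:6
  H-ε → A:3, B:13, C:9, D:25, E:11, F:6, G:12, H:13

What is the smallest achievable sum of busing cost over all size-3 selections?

Open {H-γ, H-δ, H-ε}.
  A→H-ε 3, B→H-δ 8, C→H-δ 3, D→H-δ 14, E→H-γ 5, F→H-ε 6, G→H-ε 12, H→H-δ 6  ⇒ total 57.
Compare {H-β, H-δ, H-ε}: total 58.
Compare {H-β, H-γ, H-ε}: total 60.
No size-3 selection does better; minimum is 57.

57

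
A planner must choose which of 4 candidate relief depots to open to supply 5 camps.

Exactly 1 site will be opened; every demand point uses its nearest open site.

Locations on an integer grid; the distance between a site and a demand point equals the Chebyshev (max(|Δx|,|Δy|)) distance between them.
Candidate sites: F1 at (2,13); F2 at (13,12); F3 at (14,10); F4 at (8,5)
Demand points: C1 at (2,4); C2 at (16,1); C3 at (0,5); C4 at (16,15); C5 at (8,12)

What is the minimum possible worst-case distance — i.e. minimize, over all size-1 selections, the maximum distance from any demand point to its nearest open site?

Open {F4}.
  Farthest demand point is C4 at distance 10 (to F4); all others are ≤ 10.
With {F2} the worst case is 13.
With {F1} the worst case is 14.
No size-1 selection achieves below 10.

10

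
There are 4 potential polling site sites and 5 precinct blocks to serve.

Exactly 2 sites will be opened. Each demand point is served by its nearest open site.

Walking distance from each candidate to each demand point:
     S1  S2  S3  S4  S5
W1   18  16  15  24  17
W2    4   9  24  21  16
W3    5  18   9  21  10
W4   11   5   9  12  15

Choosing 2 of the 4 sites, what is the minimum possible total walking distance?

41

Open {W3, W4}.
  S1→W3 5, S2→W4 5, S3→W3 9, S4→W4 12, S5→W3 10  ⇒ total 41.
Compare {W2, W4}: total 45.
Compare {W1, W4}: total 52.
No size-2 selection does better; minimum is 41.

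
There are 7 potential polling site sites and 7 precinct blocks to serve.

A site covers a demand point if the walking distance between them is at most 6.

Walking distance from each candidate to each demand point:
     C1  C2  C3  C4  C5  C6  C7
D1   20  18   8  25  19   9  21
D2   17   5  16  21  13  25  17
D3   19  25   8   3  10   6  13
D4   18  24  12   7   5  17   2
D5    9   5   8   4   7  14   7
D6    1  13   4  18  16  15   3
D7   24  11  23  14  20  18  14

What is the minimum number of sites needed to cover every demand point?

4

Coverage sets (demand points within 6 of each site):
  D1: {}
  D2: {C2}
  D3: {C4, C6}
  D4: {C5, C7}
  D5: {C2, C4}
  D6: {C1, C3, C7}
  D7: {}
No 3 sites suffice: every size-3 union leaves at least one demand point uncovered.
But {D2, D3, D4, D6} covers everything, so the minimum is 4.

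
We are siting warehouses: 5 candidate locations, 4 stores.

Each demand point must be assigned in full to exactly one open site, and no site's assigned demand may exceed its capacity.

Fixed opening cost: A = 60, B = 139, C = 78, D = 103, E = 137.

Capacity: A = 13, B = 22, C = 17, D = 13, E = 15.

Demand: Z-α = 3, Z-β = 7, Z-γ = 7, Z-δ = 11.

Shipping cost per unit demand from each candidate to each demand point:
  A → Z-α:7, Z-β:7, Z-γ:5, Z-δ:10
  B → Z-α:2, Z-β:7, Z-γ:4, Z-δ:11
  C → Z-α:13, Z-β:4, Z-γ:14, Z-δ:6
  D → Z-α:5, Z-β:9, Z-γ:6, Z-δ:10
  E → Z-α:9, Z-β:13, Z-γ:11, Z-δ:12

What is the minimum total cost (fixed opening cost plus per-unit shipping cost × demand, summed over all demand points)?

Open {B, C}; cheapest assignment that respects the capacities:
  B (cap 22, load 17): Z-α, Z-β, Z-γ — cost 3×2 + 7×7 + 7×4 = 83
  C (cap 17, load 11): Z-δ — cost 11×6 = 66
  Shipping 149, fixed 217 → total 366.
  Any other capacity-feasible assignment to {B, C} ships for at least 149.
Compare {A, B}: its best feasible assignment gives total 392.
Compare {A, C}: its best feasible assignment gives total 413.
Every other set of open sites that can feasibly serve all demand totals ≥ 392 even under its best assignment. Minimum: 366.

366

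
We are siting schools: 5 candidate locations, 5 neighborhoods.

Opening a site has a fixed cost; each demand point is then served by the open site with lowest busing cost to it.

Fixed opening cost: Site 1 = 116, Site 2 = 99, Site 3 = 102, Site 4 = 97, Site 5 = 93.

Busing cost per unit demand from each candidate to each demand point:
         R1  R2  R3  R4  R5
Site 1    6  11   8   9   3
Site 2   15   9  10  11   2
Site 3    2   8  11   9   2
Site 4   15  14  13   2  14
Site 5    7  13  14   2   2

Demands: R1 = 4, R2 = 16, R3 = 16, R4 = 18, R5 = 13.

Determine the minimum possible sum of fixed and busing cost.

569

Open {Site 3, Site 5}: assign each demand point to its cheapest open site.
  R1→Site 3 4×2=8, R2→Site 3 16×8=128, R3→Site 3 16×11=176, R4→Site 5 18×2=36, R5→Site 3 13×2=26
  busing cost 374, fixed 195 → total 569.
Compare {Site 3, Site 4}: busing cost 374 + fixed 199 = 573.
Compare {Site 2, Site 5}: busing cost 394 + fixed 192 = 586.
Compare {Site 1, Site 5}: busing cost 390 + fixed 209 = 599.
All other subsets cost ≥ 573. Minimum total cost: 569.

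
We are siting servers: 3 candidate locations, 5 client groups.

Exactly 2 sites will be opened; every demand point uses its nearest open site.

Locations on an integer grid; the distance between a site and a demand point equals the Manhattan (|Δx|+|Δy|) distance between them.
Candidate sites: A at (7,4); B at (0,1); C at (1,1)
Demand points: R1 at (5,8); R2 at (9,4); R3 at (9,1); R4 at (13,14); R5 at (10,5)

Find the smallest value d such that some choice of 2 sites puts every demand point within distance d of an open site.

16

Open {A, B}.
  Farthest demand point is R4 at distance 16 (to A); all others are ≤ 16.
With {A, C} the worst case is 16.
With {B, C} the worst case is 25.
No size-2 selection achieves below 16.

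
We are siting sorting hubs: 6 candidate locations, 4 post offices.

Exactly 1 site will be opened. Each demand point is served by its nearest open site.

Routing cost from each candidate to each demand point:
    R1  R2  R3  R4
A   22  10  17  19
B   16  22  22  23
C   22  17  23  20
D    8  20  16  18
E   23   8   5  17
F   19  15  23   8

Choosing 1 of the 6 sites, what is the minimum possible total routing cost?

Open {E}.
  R1→E 23, R2→E 8, R3→E 5, R4→E 17  ⇒ total 53.
Compare {D}: total 62.
Compare {F}: total 65.
No size-1 selection does better; minimum is 53.

53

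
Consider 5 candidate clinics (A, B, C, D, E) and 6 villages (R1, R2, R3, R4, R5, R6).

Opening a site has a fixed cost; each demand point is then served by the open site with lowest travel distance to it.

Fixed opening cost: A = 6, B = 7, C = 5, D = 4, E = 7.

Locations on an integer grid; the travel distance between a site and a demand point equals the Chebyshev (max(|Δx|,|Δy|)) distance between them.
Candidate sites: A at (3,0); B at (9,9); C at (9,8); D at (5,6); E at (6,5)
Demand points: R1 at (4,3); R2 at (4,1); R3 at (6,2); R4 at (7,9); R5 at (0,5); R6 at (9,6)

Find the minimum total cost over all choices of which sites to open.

Open {A, C}: assign each demand point to its cheapest open site.
  R1→A 3, R2→A 1, R3→A 3, R4→C 2, R5→A 5, R6→C 2
  travel distance 16, fixed 11 → total 27.
Compare {D}: travel distance 24 + fixed 4 = 28.
Compare {E}: travel distance 22 + fixed 7 = 29.
Compare {A, D}: travel distance 19 + fixed 10 = 29.
All other subsets cost ≥ 28. Minimum total cost: 27.

27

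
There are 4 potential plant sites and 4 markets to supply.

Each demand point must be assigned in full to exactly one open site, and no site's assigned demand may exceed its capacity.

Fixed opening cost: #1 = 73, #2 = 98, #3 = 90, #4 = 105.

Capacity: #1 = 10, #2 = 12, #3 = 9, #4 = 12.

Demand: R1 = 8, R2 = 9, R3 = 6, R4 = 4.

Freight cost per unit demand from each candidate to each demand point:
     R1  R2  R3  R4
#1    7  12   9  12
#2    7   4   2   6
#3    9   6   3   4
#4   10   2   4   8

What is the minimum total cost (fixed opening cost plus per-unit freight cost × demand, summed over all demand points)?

Open {#1, #2, #4}; cheapest assignment that respects the capacities:
  #1 (cap 10, load 8): R1 — cost 8×7 = 56
  #2 (cap 12, load 10): R3, R4 — cost 6×2 + 4×6 = 36
  #4 (cap 12, load 9): R2 — cost 9×2 = 18
  Shipping 110, fixed 276 → total 386.
  Any other capacity-feasible assignment to {#1, #2, #4} ships for at least 110.
Compare {#1, #2, #3}: its best feasible assignment gives total 407.
Compare {#2, #3, #4}: its best feasible assignment gives total 409.
Every other set of open sites that can feasibly serve all demand totals ≥ 407 even under its best assignment. Minimum: 386.

386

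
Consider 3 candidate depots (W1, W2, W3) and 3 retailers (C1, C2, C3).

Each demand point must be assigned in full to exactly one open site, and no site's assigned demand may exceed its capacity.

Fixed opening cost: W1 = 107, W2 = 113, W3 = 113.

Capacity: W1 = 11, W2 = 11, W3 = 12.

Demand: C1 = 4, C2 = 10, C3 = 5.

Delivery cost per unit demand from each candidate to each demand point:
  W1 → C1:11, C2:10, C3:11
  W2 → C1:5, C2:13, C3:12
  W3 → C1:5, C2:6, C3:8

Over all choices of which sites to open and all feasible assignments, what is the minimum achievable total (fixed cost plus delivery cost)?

366

Open {W2, W3}; cheapest assignment that respects the capacities:
  W2 (cap 11, load 9): C1, C3 — cost 4×5 + 5×12 = 80
  W3 (cap 12, load 10): C2 — cost 10×6 = 60
  Shipping 140, fixed 226 → total 366.
  Any other capacity-feasible assignment to {W2, W3} ships for at least 140.
Compare {W1, W3}: its best feasible assignment gives total 379.
Compare {W1, W2}: its best feasible assignment gives total 400.
Every other set of open sites that can feasibly serve all demand totals ≥ 379 even under its best assignment. Minimum: 366.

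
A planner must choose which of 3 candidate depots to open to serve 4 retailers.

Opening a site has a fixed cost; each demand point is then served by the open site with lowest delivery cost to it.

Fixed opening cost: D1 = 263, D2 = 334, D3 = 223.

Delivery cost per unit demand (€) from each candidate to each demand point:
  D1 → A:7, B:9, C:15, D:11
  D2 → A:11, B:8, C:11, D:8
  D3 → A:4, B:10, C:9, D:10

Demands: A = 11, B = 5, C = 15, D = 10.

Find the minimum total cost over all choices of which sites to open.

552

Open {D3}: assign each demand point to its cheapest open site.
  A→D3 11×4=44, B→D3 5×10=50, C→D3 15×9=135, D→D3 10×10=100
  delivery cost 329, fixed 223 → total 552.
Compare {D1}: delivery cost 457 + fixed 263 = 720.
Compare {D2}: delivery cost 406 + fixed 334 = 740.
Compare {D1, D3}: delivery cost 324 + fixed 486 = 810.
All other subsets cost ≥ 720. Minimum total cost: 552.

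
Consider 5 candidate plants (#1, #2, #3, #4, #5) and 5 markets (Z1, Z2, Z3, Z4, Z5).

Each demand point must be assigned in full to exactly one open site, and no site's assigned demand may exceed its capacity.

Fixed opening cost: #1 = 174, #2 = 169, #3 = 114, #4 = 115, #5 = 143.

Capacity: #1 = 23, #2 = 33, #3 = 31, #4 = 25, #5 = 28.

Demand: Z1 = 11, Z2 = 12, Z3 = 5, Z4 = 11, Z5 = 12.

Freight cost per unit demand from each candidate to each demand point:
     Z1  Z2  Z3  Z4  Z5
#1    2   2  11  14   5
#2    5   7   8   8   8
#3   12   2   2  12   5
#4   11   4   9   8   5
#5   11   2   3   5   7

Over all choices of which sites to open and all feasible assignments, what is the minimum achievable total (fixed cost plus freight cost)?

493

Open {#1, #5}; cheapest assignment that respects the capacities:
  #1 (cap 23, load 23): Z1, Z5 — cost 11×2 + 12×5 = 82
  #5 (cap 28, load 28): Z2, Z3, Z4 — cost 12×2 + 5×3 + 11×5 = 94
  Shipping 176, fixed 317 → total 493.
  Any other capacity-feasible assignment to {#1, #5} ships for at least 176.
Compare {#2, #3}: its best feasible assignment gives total 520.
Compare {#3, #5}: its best feasible assignment gives total 527.
Every other set of open sites that can feasibly serve all demand totals ≥ 520 even under its best assignment. Minimum: 493.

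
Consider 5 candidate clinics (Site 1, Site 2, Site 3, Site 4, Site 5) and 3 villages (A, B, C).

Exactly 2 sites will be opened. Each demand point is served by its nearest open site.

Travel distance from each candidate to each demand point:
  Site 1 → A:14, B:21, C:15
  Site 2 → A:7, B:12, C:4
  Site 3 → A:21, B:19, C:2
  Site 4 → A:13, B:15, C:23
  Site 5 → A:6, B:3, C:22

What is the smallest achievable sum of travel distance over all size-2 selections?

Open {Site 3, Site 5}.
  A→Site 5 6, B→Site 5 3, C→Site 3 2  ⇒ total 11.
Compare {Site 2, Site 5}: total 13.
Compare {Site 2, Site 3}: total 21.
No size-2 selection does better; minimum is 11.

11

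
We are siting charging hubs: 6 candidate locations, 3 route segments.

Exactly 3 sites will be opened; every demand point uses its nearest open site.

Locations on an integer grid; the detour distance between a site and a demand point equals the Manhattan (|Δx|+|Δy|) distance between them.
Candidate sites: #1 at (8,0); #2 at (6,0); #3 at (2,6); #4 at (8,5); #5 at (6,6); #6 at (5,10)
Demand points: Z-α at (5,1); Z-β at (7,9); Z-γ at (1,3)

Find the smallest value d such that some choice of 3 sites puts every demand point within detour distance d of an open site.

4

Open {#1, #3, #5}.
  Farthest demand point is Z-α at detour distance 4 (to #1); all others are ≤ 4.
With {#1, #3, #6} the worst case is 4.
With {#2, #3, #5} the worst case is 4.
No size-3 selection achieves below 4.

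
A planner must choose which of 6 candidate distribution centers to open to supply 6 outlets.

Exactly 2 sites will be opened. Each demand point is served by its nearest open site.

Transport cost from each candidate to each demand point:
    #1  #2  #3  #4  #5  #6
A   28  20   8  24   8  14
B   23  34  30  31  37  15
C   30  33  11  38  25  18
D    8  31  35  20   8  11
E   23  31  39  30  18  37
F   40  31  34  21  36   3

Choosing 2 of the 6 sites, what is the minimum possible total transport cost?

75

Open {A, D}.
  #1→D 8, #2→A 20, #3→A 8, #4→D 20, #5→A 8, #6→D 11  ⇒ total 75.
Compare {A, F}: total 88.
Compare {C, D}: total 89.
No size-2 selection does better; minimum is 75.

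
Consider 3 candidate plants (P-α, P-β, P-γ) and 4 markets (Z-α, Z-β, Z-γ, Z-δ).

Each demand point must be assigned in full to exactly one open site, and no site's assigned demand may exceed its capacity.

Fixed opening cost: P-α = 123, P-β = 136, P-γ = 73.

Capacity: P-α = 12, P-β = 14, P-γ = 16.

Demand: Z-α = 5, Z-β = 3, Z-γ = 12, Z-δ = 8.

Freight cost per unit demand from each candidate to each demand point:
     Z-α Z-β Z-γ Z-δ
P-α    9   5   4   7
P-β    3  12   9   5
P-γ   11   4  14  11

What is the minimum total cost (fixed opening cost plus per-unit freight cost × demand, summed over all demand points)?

399

Open {P-α, P-γ}; cheapest assignment that respects the capacities:
  P-α (cap 12, load 12): Z-γ — cost 12×4 = 48
  P-γ (cap 16, load 16): Z-α, Z-β, Z-δ — cost 5×11 + 3×4 + 8×11 = 155
  Shipping 203, fixed 196 → total 399.
  Any other capacity-feasible assignment to {P-α, P-γ} ships for at least 203.
Compare {P-β, P-γ}: its best feasible assignment gives total 444.
Compare {P-α, P-β, P-γ}: its best feasible assignment gives total 447.
Every other set of open sites that can feasibly serve all demand totals ≥ 444 even under its best assignment. Minimum: 399.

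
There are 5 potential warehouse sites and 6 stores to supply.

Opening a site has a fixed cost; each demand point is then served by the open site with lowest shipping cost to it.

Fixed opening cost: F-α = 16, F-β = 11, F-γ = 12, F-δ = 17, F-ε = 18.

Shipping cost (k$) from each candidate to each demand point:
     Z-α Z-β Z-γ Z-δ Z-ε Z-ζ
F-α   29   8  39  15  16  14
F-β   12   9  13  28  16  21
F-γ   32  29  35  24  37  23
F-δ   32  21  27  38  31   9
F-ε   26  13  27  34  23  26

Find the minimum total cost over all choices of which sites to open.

Open {F-α, F-β}: assign each demand point to its cheapest open site.
  Z-α→F-β 12, Z-β→F-α 8, Z-γ→F-β 13, Z-δ→F-α 15, Z-ε→F-α 16, Z-ζ→F-α 14
  shipping cost 78, fixed 27 → total 105.
Compare {F-β}: shipping cost 99 + fixed 11 = 110.
Compare {F-β, F-δ}: shipping cost 87 + fixed 28 = 115.
Compare {F-α, F-β, F-γ}: shipping cost 78 + fixed 39 = 117.
All other subsets cost ≥ 110. Minimum total cost: 105.

105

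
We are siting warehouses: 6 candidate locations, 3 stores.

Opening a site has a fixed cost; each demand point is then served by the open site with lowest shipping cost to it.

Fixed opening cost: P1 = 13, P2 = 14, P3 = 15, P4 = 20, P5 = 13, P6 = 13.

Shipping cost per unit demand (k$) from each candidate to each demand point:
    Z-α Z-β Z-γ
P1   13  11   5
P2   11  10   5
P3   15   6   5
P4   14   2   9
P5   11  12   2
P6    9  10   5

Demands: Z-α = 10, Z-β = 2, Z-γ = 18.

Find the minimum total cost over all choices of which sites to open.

172

Open {P5, P6}: assign each demand point to its cheapest open site.
  Z-α→P6 10×9=90, Z-β→P6 2×10=20, Z-γ→P5 18×2=36
  shipping cost 146, fixed 26 → total 172.
Compare {P4, P5, P6}: shipping cost 130 + fixed 46 = 176.
Compare {P3, P5, P6}: shipping cost 138 + fixed 41 = 179.
Compare {P5}: shipping cost 170 + fixed 13 = 183.
All other subsets cost ≥ 176. Minimum total cost: 172.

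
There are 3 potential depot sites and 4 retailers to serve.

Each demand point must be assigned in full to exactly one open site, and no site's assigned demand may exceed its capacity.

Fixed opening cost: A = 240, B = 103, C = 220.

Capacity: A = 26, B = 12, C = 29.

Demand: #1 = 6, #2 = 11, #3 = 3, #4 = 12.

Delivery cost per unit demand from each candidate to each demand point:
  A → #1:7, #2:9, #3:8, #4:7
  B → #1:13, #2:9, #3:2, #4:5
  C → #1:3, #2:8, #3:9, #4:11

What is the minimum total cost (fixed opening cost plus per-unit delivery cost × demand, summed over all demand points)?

516

Open {B, C}; cheapest assignment that respects the capacities:
  B (cap 12, load 12): #4 — cost 12×5 = 60
  C (cap 29, load 20): #1, #2, #3 — cost 6×3 + 11×8 + 3×9 = 133
  Shipping 193, fixed 323 → total 516.
  Any other capacity-feasible assignment to {B, C} ships for at least 193.
Compare {A, B}: its best feasible assignment gives total 568.
Compare {A, C}: its best feasible assignment gives total 674.
Every other set of open sites that can feasibly serve all demand totals ≥ 568 even under its best assignment. Minimum: 516.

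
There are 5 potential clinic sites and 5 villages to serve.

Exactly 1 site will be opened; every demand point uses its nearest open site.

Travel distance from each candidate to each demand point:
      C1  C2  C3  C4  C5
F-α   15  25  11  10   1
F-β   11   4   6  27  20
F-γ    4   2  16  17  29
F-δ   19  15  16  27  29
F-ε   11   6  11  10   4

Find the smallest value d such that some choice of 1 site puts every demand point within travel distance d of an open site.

Open {F-ε}.
  Farthest demand point is C1 at travel distance 11 (to F-ε); all others are ≤ 11.
With {F-α} the worst case is 25.
With {F-β} the worst case is 27.
No size-1 selection achieves below 11.

11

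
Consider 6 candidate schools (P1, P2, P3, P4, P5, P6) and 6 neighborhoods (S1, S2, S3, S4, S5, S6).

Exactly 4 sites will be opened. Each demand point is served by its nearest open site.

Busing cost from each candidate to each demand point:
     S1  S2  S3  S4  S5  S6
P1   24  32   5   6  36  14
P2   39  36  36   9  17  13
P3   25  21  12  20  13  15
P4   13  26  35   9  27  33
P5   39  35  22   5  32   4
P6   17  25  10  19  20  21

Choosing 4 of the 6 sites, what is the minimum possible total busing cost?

Open {P1, P3, P4, P5}.
  S1→P4 13, S2→P3 21, S3→P1 5, S4→P5 5, S5→P3 13, S6→P5 4  ⇒ total 61.
Compare {P1, P3, P5, P6}: total 65.
Compare {P3, P4, P5, P6}: total 66.
No size-4 selection does better; minimum is 61.

61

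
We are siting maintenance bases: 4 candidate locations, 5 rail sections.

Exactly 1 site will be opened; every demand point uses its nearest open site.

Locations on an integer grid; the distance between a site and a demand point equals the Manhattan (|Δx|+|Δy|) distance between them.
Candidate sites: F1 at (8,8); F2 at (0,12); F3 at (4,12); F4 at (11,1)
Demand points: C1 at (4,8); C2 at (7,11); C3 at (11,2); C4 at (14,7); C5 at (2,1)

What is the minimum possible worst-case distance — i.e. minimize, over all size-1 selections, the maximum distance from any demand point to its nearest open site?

13

Open {F1}.
  Farthest demand point is C5 at distance 13 (to F1); all others are ≤ 13.
With {F4} the worst case is 14.
With {F3} the worst case is 17.
No size-1 selection achieves below 13.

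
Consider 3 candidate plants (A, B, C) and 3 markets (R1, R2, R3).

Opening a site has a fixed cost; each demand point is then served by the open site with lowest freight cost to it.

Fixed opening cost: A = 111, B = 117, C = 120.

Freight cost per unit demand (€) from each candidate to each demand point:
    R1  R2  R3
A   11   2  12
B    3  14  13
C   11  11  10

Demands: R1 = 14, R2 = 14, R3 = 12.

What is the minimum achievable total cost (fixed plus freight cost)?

Open {A}: assign each demand point to its cheapest open site.
  R1→A 14×11=154, R2→A 14×2=28, R3→A 12×12=144
  freight cost 326, fixed 111 → total 437.
Compare {A, B}: freight cost 214 + fixed 228 = 442.
Compare {B}: freight cost 394 + fixed 117 = 511.
Compare {A, C}: freight cost 302 + fixed 231 = 533.
All other subsets cost ≥ 442. Minimum total cost: 437.

437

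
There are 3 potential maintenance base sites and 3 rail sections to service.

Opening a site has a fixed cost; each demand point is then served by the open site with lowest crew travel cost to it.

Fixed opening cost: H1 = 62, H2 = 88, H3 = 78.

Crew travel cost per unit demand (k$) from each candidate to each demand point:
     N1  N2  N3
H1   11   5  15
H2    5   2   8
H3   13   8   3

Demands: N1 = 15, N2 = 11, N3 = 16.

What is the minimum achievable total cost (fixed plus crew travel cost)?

Open {H2, H3}: assign each demand point to its cheapest open site.
  N1→H2 15×5=75, N2→H2 11×2=22, N3→H3 16×3=48
  crew travel cost 145, fixed 166 → total 311.
Compare {H2}: crew travel cost 225 + fixed 88 = 313.
Compare {H1, H2, H3}: crew travel cost 145 + fixed 228 = 373.
Compare {H1, H2}: crew travel cost 225 + fixed 150 = 375.
All other subsets cost ≥ 313. Minimum total cost: 311.

311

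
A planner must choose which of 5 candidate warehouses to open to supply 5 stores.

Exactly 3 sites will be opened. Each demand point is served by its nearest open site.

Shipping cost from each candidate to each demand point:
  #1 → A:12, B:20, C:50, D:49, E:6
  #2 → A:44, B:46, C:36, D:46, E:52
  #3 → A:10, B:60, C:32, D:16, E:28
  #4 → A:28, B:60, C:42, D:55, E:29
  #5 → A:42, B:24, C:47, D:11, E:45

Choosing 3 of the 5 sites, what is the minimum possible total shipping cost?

Open {#1, #3, #5}.
  A→#3 10, B→#1 20, C→#3 32, D→#5 11, E→#1 6  ⇒ total 79.
Compare {#1, #2, #3}: total 84.
Compare {#1, #3, #4}: total 84.
No size-3 selection does better; minimum is 79.

79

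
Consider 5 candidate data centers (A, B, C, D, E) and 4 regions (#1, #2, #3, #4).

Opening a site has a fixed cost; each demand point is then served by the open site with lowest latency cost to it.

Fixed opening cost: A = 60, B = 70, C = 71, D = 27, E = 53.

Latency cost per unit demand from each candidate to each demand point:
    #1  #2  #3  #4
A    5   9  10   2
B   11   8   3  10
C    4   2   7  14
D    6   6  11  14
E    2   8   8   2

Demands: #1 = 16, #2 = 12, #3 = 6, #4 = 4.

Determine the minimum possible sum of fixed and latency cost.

230

Open {C, E}: assign each demand point to its cheapest open site.
  #1→E 16×2=32, #2→C 12×2=24, #3→C 6×7=42, #4→E 4×2=8
  latency cost 106, fixed 124 → total 230.
Compare {E}: latency cost 184 + fixed 53 = 237.
Compare {D, E}: latency cost 160 + fixed 80 = 240.
Compare {C}: latency cost 186 + fixed 71 = 257.
All other subsets cost ≥ 237. Minimum total cost: 230.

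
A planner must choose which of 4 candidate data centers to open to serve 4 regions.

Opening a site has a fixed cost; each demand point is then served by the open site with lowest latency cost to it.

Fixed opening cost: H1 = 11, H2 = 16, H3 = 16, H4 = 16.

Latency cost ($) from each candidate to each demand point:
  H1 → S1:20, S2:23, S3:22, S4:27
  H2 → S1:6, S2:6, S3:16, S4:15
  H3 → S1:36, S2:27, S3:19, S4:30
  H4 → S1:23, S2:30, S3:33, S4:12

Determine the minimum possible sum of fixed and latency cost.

Open {H2}: assign each demand point to its cheapest open site.
  S1→H2 6, S2→H2 6, S3→H2 16, S4→H2 15
  latency cost 43, fixed 16 → total 59.
Compare {H1, H2}: latency cost 43 + fixed 27 = 70.
Compare {H2, H4}: latency cost 40 + fixed 32 = 72.
Compare {H2, H3}: latency cost 43 + fixed 32 = 75.
All other subsets cost ≥ 70. Minimum total cost: 59.

59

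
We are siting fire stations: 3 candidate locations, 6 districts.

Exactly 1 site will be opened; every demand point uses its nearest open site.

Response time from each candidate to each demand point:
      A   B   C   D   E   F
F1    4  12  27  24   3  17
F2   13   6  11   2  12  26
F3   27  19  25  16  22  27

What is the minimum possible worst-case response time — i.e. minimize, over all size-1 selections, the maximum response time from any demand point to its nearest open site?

26

Open {F2}.
  Farthest demand point is F at response time 26 (to F2); all others are ≤ 26.
With {F1} the worst case is 27.
With {F3} the worst case is 27.
No size-1 selection achieves below 26.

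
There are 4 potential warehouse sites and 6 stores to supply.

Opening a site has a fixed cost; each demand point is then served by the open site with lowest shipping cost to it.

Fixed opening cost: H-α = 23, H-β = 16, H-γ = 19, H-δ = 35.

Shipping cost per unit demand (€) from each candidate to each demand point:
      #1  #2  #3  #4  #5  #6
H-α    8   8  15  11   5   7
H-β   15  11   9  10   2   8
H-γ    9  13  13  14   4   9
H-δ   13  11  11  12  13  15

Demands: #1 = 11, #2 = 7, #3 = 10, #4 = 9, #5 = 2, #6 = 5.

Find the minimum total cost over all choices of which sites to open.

Open {H-α, H-β}: assign each demand point to its cheapest open site.
  #1→H-α 11×8=88, #2→H-α 7×8=56, #3→H-β 10×9=90, #4→H-β 9×10=90, #5→H-β 2×2=4, #6→H-α 5×7=35
  shipping cost 363, fixed 39 → total 402.
Compare {H-α, H-β, H-γ}: shipping cost 363 + fixed 58 = 421.
Compare {H-β, H-γ}: shipping cost 400 + fixed 35 = 435.
Compare {H-α, H-β, H-δ}: shipping cost 363 + fixed 74 = 437.
All other subsets cost ≥ 421. Minimum total cost: 402.

402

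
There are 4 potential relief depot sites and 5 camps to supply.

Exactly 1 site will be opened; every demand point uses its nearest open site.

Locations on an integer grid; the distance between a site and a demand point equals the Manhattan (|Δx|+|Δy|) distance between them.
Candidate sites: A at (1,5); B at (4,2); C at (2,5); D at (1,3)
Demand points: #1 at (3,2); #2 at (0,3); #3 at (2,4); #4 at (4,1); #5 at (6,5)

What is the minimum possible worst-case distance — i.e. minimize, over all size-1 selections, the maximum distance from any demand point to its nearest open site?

Open {B}.
  Farthest demand point is #2 at distance 5 (to B); all others are ≤ 5.
With {C} the worst case is 6.
With {A} the worst case is 7.
No size-1 selection achieves below 5.

5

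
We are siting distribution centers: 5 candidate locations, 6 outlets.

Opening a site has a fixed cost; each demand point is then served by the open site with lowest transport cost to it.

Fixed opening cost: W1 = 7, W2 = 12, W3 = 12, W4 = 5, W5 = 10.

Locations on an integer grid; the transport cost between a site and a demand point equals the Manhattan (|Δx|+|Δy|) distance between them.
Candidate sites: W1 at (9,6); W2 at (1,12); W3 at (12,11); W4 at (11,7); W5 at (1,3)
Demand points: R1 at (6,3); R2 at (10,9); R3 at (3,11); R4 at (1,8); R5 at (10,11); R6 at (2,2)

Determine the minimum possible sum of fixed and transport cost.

45

Open {W4, W5}: assign each demand point to its cheapest open site.
  R1→W5 5, R2→W4 3, R3→W5 10, R4→W5 5, R5→W4 5, R6→W5 2
  transport cost 30, fixed 15 → total 45.
Compare {W1, W5}: transport cost 32 + fixed 17 = 49.
Compare {W3, W5}: transport cost 27 + fixed 22 = 49.
Compare {W2, W4, W5}: transport cost 22 + fixed 27 = 49.
All other subsets cost ≥ 49. Minimum total cost: 45.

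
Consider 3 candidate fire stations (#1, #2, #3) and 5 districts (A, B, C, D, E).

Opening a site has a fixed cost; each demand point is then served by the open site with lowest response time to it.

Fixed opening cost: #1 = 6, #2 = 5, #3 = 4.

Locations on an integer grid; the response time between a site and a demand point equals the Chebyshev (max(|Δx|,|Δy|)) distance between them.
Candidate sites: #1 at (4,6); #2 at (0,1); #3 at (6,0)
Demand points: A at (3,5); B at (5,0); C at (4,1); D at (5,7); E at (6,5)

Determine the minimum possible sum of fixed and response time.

17

Open {#1, #3}: assign each demand point to its cheapest open site.
  A→#1 1, B→#3 1, C→#3 2, D→#1 1, E→#1 2
  response time 7, fixed 10 → total 17.
Compare {#1}: response time 15 + fixed 6 = 21.
Compare {#1, #2, #3}: response time 7 + fixed 15 = 22.
Compare {#3}: response time 20 + fixed 4 = 24.
All other subsets cost ≥ 21. Minimum total cost: 17.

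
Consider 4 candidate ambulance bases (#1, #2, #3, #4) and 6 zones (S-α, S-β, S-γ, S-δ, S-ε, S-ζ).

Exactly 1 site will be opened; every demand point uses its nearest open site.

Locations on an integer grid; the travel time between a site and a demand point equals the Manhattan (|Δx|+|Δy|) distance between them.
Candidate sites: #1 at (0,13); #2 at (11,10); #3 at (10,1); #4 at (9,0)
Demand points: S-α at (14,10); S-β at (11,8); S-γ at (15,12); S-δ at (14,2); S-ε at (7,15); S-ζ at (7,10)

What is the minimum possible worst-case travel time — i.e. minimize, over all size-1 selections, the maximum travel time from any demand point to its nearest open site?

11

Open {#2}.
  Farthest demand point is S-δ at travel time 11 (to #2); all others are ≤ 11.
With {#3} the worst case is 17.
With {#4} the worst case is 18.
No size-1 selection achieves below 11.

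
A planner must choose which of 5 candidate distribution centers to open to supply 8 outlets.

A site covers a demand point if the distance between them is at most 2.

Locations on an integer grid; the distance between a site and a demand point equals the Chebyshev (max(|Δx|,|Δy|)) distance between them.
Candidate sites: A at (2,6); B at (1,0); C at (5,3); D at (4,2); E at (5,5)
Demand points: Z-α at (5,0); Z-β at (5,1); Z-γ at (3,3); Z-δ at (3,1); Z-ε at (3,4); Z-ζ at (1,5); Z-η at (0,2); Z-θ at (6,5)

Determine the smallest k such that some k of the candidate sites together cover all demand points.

Coverage sets (demand points within 2 of each site):
  A: {Z-ε, Z-ζ}
  B: {Z-δ, Z-η}
  C: {Z-β, Z-γ, Z-δ, Z-ε, Z-θ}
  D: {Z-α, Z-β, Z-γ, Z-δ, Z-ε}
  E: {Z-γ, Z-ε, Z-θ}
No 3 sites suffice: every size-3 union leaves at least one demand point uncovered.
But {A, B, C, D} covers everything, so the minimum is 4.

4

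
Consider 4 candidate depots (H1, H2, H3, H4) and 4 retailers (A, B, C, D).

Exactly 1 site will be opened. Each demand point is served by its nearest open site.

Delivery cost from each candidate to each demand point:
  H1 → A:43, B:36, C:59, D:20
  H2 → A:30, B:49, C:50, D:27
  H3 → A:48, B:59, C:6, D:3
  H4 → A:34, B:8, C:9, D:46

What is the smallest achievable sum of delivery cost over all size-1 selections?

97

Open {H4}.
  A→H4 34, B→H4 8, C→H4 9, D→H4 46  ⇒ total 97.
Compare {H3}: total 116.
Compare {H2}: total 156.
No size-1 selection does better; minimum is 97.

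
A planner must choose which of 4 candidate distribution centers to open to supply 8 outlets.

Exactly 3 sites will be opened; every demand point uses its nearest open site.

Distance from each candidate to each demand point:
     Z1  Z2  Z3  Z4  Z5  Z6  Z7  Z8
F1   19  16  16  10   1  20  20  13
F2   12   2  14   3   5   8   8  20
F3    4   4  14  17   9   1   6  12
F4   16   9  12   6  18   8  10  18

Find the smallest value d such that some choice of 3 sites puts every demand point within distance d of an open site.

12

Open {F1, F3, F4}.
  Farthest demand point is Z3 at distance 12 (to F4); all others are ≤ 12.
With {F2, F3, F4} the worst case is 12.
With {F1, F2, F4} the worst case is 13.
No size-3 selection achieves below 12.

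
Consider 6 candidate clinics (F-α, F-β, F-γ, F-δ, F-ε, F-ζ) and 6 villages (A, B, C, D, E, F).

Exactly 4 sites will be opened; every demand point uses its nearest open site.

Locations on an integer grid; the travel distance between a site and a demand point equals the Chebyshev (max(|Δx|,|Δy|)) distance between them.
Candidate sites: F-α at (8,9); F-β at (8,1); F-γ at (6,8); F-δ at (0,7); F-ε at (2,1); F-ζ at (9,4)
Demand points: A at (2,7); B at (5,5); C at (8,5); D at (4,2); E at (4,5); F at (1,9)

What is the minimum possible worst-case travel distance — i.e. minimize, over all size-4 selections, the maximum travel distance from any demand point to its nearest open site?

Open {F-α, F-γ, F-δ, F-ε}.
  Farthest demand point is B at travel distance 3 (to F-γ); all others are ≤ 3.
With {F-β, F-γ, F-δ, F-ε} the worst case is 3.
With {F-γ, F-δ, F-ε, F-ζ} the worst case is 3.
No size-4 selection achieves below 3.

3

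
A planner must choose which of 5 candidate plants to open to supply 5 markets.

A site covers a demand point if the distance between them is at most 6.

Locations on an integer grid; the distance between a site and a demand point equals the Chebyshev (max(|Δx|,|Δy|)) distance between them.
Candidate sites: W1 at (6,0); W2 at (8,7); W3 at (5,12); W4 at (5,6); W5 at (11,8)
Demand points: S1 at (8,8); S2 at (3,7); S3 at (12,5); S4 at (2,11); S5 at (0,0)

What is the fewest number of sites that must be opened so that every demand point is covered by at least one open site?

Coverage sets (demand points within 6 of each site):
  W1: {S3, S5}
  W2: {S1, S2, S3, S4}
  W3: {S1, S2, S4}
  W4: {S1, S2, S4, S5}
  W5: {S1, S3}
No single site covers all 5 demand points.
But {W1, W2} covers everything, so the minimum is 2.

2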